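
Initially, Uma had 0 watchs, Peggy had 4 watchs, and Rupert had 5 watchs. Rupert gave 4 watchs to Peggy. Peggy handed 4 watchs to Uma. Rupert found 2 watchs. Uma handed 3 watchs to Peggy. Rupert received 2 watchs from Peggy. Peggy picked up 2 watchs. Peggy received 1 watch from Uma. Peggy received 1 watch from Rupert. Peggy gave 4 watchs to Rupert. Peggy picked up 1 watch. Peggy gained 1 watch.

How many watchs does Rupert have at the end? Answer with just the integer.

Answer: 8

Derivation:
Tracking counts step by step:
Start: Uma=0, Peggy=4, Rupert=5
Event 1 (Rupert -> Peggy, 4): Rupert: 5 -> 1, Peggy: 4 -> 8. State: Uma=0, Peggy=8, Rupert=1
Event 2 (Peggy -> Uma, 4): Peggy: 8 -> 4, Uma: 0 -> 4. State: Uma=4, Peggy=4, Rupert=1
Event 3 (Rupert +2): Rupert: 1 -> 3. State: Uma=4, Peggy=4, Rupert=3
Event 4 (Uma -> Peggy, 3): Uma: 4 -> 1, Peggy: 4 -> 7. State: Uma=1, Peggy=7, Rupert=3
Event 5 (Peggy -> Rupert, 2): Peggy: 7 -> 5, Rupert: 3 -> 5. State: Uma=1, Peggy=5, Rupert=5
Event 6 (Peggy +2): Peggy: 5 -> 7. State: Uma=1, Peggy=7, Rupert=5
Event 7 (Uma -> Peggy, 1): Uma: 1 -> 0, Peggy: 7 -> 8. State: Uma=0, Peggy=8, Rupert=5
Event 8 (Rupert -> Peggy, 1): Rupert: 5 -> 4, Peggy: 8 -> 9. State: Uma=0, Peggy=9, Rupert=4
Event 9 (Peggy -> Rupert, 4): Peggy: 9 -> 5, Rupert: 4 -> 8. State: Uma=0, Peggy=5, Rupert=8
Event 10 (Peggy +1): Peggy: 5 -> 6. State: Uma=0, Peggy=6, Rupert=8
Event 11 (Peggy +1): Peggy: 6 -> 7. State: Uma=0, Peggy=7, Rupert=8

Rupert's final count: 8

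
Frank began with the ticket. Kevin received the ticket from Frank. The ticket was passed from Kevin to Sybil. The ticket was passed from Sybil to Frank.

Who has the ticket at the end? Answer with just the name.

Answer: Frank

Derivation:
Tracking the ticket through each event:
Start: Frank has the ticket.
After event 1: Kevin has the ticket.
After event 2: Sybil has the ticket.
After event 3: Frank has the ticket.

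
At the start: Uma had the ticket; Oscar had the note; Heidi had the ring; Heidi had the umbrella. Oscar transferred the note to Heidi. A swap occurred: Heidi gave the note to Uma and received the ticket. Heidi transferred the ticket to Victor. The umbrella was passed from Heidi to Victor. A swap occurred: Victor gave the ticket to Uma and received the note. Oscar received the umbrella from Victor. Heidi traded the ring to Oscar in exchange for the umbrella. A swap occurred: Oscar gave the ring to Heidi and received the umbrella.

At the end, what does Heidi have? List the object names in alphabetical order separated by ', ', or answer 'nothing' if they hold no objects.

Answer: ring

Derivation:
Tracking all object holders:
Start: ticket:Uma, note:Oscar, ring:Heidi, umbrella:Heidi
Event 1 (give note: Oscar -> Heidi). State: ticket:Uma, note:Heidi, ring:Heidi, umbrella:Heidi
Event 2 (swap note<->ticket: now note:Uma, ticket:Heidi). State: ticket:Heidi, note:Uma, ring:Heidi, umbrella:Heidi
Event 3 (give ticket: Heidi -> Victor). State: ticket:Victor, note:Uma, ring:Heidi, umbrella:Heidi
Event 4 (give umbrella: Heidi -> Victor). State: ticket:Victor, note:Uma, ring:Heidi, umbrella:Victor
Event 5 (swap ticket<->note: now ticket:Uma, note:Victor). State: ticket:Uma, note:Victor, ring:Heidi, umbrella:Victor
Event 6 (give umbrella: Victor -> Oscar). State: ticket:Uma, note:Victor, ring:Heidi, umbrella:Oscar
Event 7 (swap ring<->umbrella: now ring:Oscar, umbrella:Heidi). State: ticket:Uma, note:Victor, ring:Oscar, umbrella:Heidi
Event 8 (swap ring<->umbrella: now ring:Heidi, umbrella:Oscar). State: ticket:Uma, note:Victor, ring:Heidi, umbrella:Oscar

Final state: ticket:Uma, note:Victor, ring:Heidi, umbrella:Oscar
Heidi holds: ring.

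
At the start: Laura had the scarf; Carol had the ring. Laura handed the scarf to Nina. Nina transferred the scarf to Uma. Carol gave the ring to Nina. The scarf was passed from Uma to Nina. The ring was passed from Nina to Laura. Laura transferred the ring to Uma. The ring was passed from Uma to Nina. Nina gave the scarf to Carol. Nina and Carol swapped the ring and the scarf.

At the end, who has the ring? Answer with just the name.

Answer: Carol

Derivation:
Tracking all object holders:
Start: scarf:Laura, ring:Carol
Event 1 (give scarf: Laura -> Nina). State: scarf:Nina, ring:Carol
Event 2 (give scarf: Nina -> Uma). State: scarf:Uma, ring:Carol
Event 3 (give ring: Carol -> Nina). State: scarf:Uma, ring:Nina
Event 4 (give scarf: Uma -> Nina). State: scarf:Nina, ring:Nina
Event 5 (give ring: Nina -> Laura). State: scarf:Nina, ring:Laura
Event 6 (give ring: Laura -> Uma). State: scarf:Nina, ring:Uma
Event 7 (give ring: Uma -> Nina). State: scarf:Nina, ring:Nina
Event 8 (give scarf: Nina -> Carol). State: scarf:Carol, ring:Nina
Event 9 (swap ring<->scarf: now ring:Carol, scarf:Nina). State: scarf:Nina, ring:Carol

Final state: scarf:Nina, ring:Carol
The ring is held by Carol.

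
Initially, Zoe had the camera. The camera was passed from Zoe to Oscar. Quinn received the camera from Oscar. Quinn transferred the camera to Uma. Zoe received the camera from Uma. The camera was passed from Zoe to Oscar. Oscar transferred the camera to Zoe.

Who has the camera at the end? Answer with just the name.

Answer: Zoe

Derivation:
Tracking the camera through each event:
Start: Zoe has the camera.
After event 1: Oscar has the camera.
After event 2: Quinn has the camera.
After event 3: Uma has the camera.
After event 4: Zoe has the camera.
After event 5: Oscar has the camera.
After event 6: Zoe has the camera.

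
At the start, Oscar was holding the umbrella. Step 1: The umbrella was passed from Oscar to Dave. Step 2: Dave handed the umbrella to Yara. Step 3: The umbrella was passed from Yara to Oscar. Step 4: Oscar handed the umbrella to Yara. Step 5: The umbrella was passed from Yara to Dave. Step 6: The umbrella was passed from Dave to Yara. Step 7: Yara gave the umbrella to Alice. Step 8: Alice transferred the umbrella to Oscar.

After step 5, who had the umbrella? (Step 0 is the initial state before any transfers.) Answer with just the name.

Answer: Dave

Derivation:
Tracking the umbrella holder through step 5:
After step 0 (start): Oscar
After step 1: Dave
After step 2: Yara
After step 3: Oscar
After step 4: Yara
After step 5: Dave

At step 5, the holder is Dave.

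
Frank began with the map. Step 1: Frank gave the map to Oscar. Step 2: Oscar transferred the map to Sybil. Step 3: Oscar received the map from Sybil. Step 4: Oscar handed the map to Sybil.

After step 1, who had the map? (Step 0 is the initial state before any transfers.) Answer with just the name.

Tracking the map holder through step 1:
After step 0 (start): Frank
After step 1: Oscar

At step 1, the holder is Oscar.

Answer: Oscar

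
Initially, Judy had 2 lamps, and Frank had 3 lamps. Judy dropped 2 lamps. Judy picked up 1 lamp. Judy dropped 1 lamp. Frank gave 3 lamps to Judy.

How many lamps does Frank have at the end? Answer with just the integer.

Tracking counts step by step:
Start: Judy=2, Frank=3
Event 1 (Judy -2): Judy: 2 -> 0. State: Judy=0, Frank=3
Event 2 (Judy +1): Judy: 0 -> 1. State: Judy=1, Frank=3
Event 3 (Judy -1): Judy: 1 -> 0. State: Judy=0, Frank=3
Event 4 (Frank -> Judy, 3): Frank: 3 -> 0, Judy: 0 -> 3. State: Judy=3, Frank=0

Frank's final count: 0

Answer: 0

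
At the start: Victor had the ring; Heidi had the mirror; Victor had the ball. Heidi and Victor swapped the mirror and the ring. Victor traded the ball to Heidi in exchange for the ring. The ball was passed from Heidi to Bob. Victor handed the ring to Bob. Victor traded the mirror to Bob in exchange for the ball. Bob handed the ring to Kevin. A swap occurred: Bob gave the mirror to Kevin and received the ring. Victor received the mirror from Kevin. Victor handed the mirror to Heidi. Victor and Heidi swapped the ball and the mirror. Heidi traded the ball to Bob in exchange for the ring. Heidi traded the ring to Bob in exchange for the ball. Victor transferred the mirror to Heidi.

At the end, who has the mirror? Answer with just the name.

Answer: Heidi

Derivation:
Tracking all object holders:
Start: ring:Victor, mirror:Heidi, ball:Victor
Event 1 (swap mirror<->ring: now mirror:Victor, ring:Heidi). State: ring:Heidi, mirror:Victor, ball:Victor
Event 2 (swap ball<->ring: now ball:Heidi, ring:Victor). State: ring:Victor, mirror:Victor, ball:Heidi
Event 3 (give ball: Heidi -> Bob). State: ring:Victor, mirror:Victor, ball:Bob
Event 4 (give ring: Victor -> Bob). State: ring:Bob, mirror:Victor, ball:Bob
Event 5 (swap mirror<->ball: now mirror:Bob, ball:Victor). State: ring:Bob, mirror:Bob, ball:Victor
Event 6 (give ring: Bob -> Kevin). State: ring:Kevin, mirror:Bob, ball:Victor
Event 7 (swap mirror<->ring: now mirror:Kevin, ring:Bob). State: ring:Bob, mirror:Kevin, ball:Victor
Event 8 (give mirror: Kevin -> Victor). State: ring:Bob, mirror:Victor, ball:Victor
Event 9 (give mirror: Victor -> Heidi). State: ring:Bob, mirror:Heidi, ball:Victor
Event 10 (swap ball<->mirror: now ball:Heidi, mirror:Victor). State: ring:Bob, mirror:Victor, ball:Heidi
Event 11 (swap ball<->ring: now ball:Bob, ring:Heidi). State: ring:Heidi, mirror:Victor, ball:Bob
Event 12 (swap ring<->ball: now ring:Bob, ball:Heidi). State: ring:Bob, mirror:Victor, ball:Heidi
Event 13 (give mirror: Victor -> Heidi). State: ring:Bob, mirror:Heidi, ball:Heidi

Final state: ring:Bob, mirror:Heidi, ball:Heidi
The mirror is held by Heidi.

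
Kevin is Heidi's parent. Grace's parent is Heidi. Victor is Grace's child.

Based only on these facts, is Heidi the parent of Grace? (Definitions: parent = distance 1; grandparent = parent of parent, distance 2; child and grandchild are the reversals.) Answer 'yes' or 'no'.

Answer: yes

Derivation:
Reconstructing the parent chain from the given facts:
  Kevin -> Heidi -> Grace -> Victor
(each arrow means 'parent of the next')
Positions in the chain (0 = top):
  position of Kevin: 0
  position of Heidi: 1
  position of Grace: 2
  position of Victor: 3

Heidi is at position 1, Grace is at position 2; signed distance (j - i) = 1.
'parent' requires j - i = 1. Actual distance is 1, so the relation HOLDS.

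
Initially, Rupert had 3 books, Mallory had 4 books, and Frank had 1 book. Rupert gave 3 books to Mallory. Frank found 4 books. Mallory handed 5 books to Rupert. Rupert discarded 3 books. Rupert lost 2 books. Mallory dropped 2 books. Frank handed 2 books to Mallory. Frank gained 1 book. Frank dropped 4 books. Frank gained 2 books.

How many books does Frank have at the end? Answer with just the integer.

Answer: 2

Derivation:
Tracking counts step by step:
Start: Rupert=3, Mallory=4, Frank=1
Event 1 (Rupert -> Mallory, 3): Rupert: 3 -> 0, Mallory: 4 -> 7. State: Rupert=0, Mallory=7, Frank=1
Event 2 (Frank +4): Frank: 1 -> 5. State: Rupert=0, Mallory=7, Frank=5
Event 3 (Mallory -> Rupert, 5): Mallory: 7 -> 2, Rupert: 0 -> 5. State: Rupert=5, Mallory=2, Frank=5
Event 4 (Rupert -3): Rupert: 5 -> 2. State: Rupert=2, Mallory=2, Frank=5
Event 5 (Rupert -2): Rupert: 2 -> 0. State: Rupert=0, Mallory=2, Frank=5
Event 6 (Mallory -2): Mallory: 2 -> 0. State: Rupert=0, Mallory=0, Frank=5
Event 7 (Frank -> Mallory, 2): Frank: 5 -> 3, Mallory: 0 -> 2. State: Rupert=0, Mallory=2, Frank=3
Event 8 (Frank +1): Frank: 3 -> 4. State: Rupert=0, Mallory=2, Frank=4
Event 9 (Frank -4): Frank: 4 -> 0. State: Rupert=0, Mallory=2, Frank=0
Event 10 (Frank +2): Frank: 0 -> 2. State: Rupert=0, Mallory=2, Frank=2

Frank's final count: 2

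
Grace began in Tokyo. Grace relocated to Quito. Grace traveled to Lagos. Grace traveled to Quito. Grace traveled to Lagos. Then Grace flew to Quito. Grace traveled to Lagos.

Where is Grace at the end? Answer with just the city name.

Answer: Lagos

Derivation:
Tracking Grace's location:
Start: Grace is in Tokyo.
After move 1: Tokyo -> Quito. Grace is in Quito.
After move 2: Quito -> Lagos. Grace is in Lagos.
After move 3: Lagos -> Quito. Grace is in Quito.
After move 4: Quito -> Lagos. Grace is in Lagos.
After move 5: Lagos -> Quito. Grace is in Quito.
After move 6: Quito -> Lagos. Grace is in Lagos.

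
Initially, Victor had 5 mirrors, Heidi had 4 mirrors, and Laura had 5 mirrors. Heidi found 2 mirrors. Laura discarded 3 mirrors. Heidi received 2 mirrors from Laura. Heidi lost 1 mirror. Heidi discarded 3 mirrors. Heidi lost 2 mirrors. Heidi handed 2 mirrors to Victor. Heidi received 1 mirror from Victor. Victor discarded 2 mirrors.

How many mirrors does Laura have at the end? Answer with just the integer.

Tracking counts step by step:
Start: Victor=5, Heidi=4, Laura=5
Event 1 (Heidi +2): Heidi: 4 -> 6. State: Victor=5, Heidi=6, Laura=5
Event 2 (Laura -3): Laura: 5 -> 2. State: Victor=5, Heidi=6, Laura=2
Event 3 (Laura -> Heidi, 2): Laura: 2 -> 0, Heidi: 6 -> 8. State: Victor=5, Heidi=8, Laura=0
Event 4 (Heidi -1): Heidi: 8 -> 7. State: Victor=5, Heidi=7, Laura=0
Event 5 (Heidi -3): Heidi: 7 -> 4. State: Victor=5, Heidi=4, Laura=0
Event 6 (Heidi -2): Heidi: 4 -> 2. State: Victor=5, Heidi=2, Laura=0
Event 7 (Heidi -> Victor, 2): Heidi: 2 -> 0, Victor: 5 -> 7. State: Victor=7, Heidi=0, Laura=0
Event 8 (Victor -> Heidi, 1): Victor: 7 -> 6, Heidi: 0 -> 1. State: Victor=6, Heidi=1, Laura=0
Event 9 (Victor -2): Victor: 6 -> 4. State: Victor=4, Heidi=1, Laura=0

Laura's final count: 0

Answer: 0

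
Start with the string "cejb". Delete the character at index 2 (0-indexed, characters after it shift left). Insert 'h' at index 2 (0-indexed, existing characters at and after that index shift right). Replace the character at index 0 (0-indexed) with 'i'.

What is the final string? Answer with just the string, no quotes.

Answer: iehb

Derivation:
Applying each edit step by step:
Start: "cejb"
Op 1 (delete idx 2 = 'j'): "cejb" -> "ceb"
Op 2 (insert 'h' at idx 2): "ceb" -> "cehb"
Op 3 (replace idx 0: 'c' -> 'i'): "cehb" -> "iehb"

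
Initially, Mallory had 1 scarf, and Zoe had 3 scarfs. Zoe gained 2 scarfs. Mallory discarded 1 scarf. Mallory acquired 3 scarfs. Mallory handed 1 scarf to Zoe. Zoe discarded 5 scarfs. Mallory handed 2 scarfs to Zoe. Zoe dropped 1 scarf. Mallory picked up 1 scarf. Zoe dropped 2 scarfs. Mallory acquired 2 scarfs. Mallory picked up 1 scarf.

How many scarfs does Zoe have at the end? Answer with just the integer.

Tracking counts step by step:
Start: Mallory=1, Zoe=3
Event 1 (Zoe +2): Zoe: 3 -> 5. State: Mallory=1, Zoe=5
Event 2 (Mallory -1): Mallory: 1 -> 0. State: Mallory=0, Zoe=5
Event 3 (Mallory +3): Mallory: 0 -> 3. State: Mallory=3, Zoe=5
Event 4 (Mallory -> Zoe, 1): Mallory: 3 -> 2, Zoe: 5 -> 6. State: Mallory=2, Zoe=6
Event 5 (Zoe -5): Zoe: 6 -> 1. State: Mallory=2, Zoe=1
Event 6 (Mallory -> Zoe, 2): Mallory: 2 -> 0, Zoe: 1 -> 3. State: Mallory=0, Zoe=3
Event 7 (Zoe -1): Zoe: 3 -> 2. State: Mallory=0, Zoe=2
Event 8 (Mallory +1): Mallory: 0 -> 1. State: Mallory=1, Zoe=2
Event 9 (Zoe -2): Zoe: 2 -> 0. State: Mallory=1, Zoe=0
Event 10 (Mallory +2): Mallory: 1 -> 3. State: Mallory=3, Zoe=0
Event 11 (Mallory +1): Mallory: 3 -> 4. State: Mallory=4, Zoe=0

Zoe's final count: 0

Answer: 0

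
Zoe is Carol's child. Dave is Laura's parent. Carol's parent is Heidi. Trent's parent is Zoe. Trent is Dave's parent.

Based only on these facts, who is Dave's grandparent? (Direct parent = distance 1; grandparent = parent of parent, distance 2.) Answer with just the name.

Answer: Zoe

Derivation:
Reconstructing the parent chain from the given facts:
  Heidi -> Carol -> Zoe -> Trent -> Dave -> Laura
(each arrow means 'parent of the next')
Positions in the chain (0 = top):
  position of Heidi: 0
  position of Carol: 1
  position of Zoe: 2
  position of Trent: 3
  position of Dave: 4
  position of Laura: 5

Dave is at position 4; the grandparent is 2 steps up the chain, i.e. position 2: Zoe.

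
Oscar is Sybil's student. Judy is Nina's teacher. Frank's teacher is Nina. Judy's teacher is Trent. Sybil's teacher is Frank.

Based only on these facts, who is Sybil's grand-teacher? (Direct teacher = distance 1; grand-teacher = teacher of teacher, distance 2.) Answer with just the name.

Answer: Nina

Derivation:
Reconstructing the teacher chain from the given facts:
  Trent -> Judy -> Nina -> Frank -> Sybil -> Oscar
(each arrow means 'teacher of the next')
Positions in the chain (0 = top):
  position of Trent: 0
  position of Judy: 1
  position of Nina: 2
  position of Frank: 3
  position of Sybil: 4
  position of Oscar: 5

Sybil is at position 4; the grand-teacher is 2 steps up the chain, i.e. position 2: Nina.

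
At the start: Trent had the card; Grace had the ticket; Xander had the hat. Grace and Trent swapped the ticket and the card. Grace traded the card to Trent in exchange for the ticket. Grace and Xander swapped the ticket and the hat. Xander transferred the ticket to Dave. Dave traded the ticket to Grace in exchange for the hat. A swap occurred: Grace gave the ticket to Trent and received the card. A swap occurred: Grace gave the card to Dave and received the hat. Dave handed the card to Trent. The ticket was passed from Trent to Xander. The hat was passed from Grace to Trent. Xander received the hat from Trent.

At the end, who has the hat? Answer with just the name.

Tracking all object holders:
Start: card:Trent, ticket:Grace, hat:Xander
Event 1 (swap ticket<->card: now ticket:Trent, card:Grace). State: card:Grace, ticket:Trent, hat:Xander
Event 2 (swap card<->ticket: now card:Trent, ticket:Grace). State: card:Trent, ticket:Grace, hat:Xander
Event 3 (swap ticket<->hat: now ticket:Xander, hat:Grace). State: card:Trent, ticket:Xander, hat:Grace
Event 4 (give ticket: Xander -> Dave). State: card:Trent, ticket:Dave, hat:Grace
Event 5 (swap ticket<->hat: now ticket:Grace, hat:Dave). State: card:Trent, ticket:Grace, hat:Dave
Event 6 (swap ticket<->card: now ticket:Trent, card:Grace). State: card:Grace, ticket:Trent, hat:Dave
Event 7 (swap card<->hat: now card:Dave, hat:Grace). State: card:Dave, ticket:Trent, hat:Grace
Event 8 (give card: Dave -> Trent). State: card:Trent, ticket:Trent, hat:Grace
Event 9 (give ticket: Trent -> Xander). State: card:Trent, ticket:Xander, hat:Grace
Event 10 (give hat: Grace -> Trent). State: card:Trent, ticket:Xander, hat:Trent
Event 11 (give hat: Trent -> Xander). State: card:Trent, ticket:Xander, hat:Xander

Final state: card:Trent, ticket:Xander, hat:Xander
The hat is held by Xander.

Answer: Xander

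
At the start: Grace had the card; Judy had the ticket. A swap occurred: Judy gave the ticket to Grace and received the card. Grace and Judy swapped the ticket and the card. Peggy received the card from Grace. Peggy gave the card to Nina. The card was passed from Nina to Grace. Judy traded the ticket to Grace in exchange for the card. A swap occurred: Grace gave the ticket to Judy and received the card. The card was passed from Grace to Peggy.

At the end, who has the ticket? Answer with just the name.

Answer: Judy

Derivation:
Tracking all object holders:
Start: card:Grace, ticket:Judy
Event 1 (swap ticket<->card: now ticket:Grace, card:Judy). State: card:Judy, ticket:Grace
Event 2 (swap ticket<->card: now ticket:Judy, card:Grace). State: card:Grace, ticket:Judy
Event 3 (give card: Grace -> Peggy). State: card:Peggy, ticket:Judy
Event 4 (give card: Peggy -> Nina). State: card:Nina, ticket:Judy
Event 5 (give card: Nina -> Grace). State: card:Grace, ticket:Judy
Event 6 (swap ticket<->card: now ticket:Grace, card:Judy). State: card:Judy, ticket:Grace
Event 7 (swap ticket<->card: now ticket:Judy, card:Grace). State: card:Grace, ticket:Judy
Event 8 (give card: Grace -> Peggy). State: card:Peggy, ticket:Judy

Final state: card:Peggy, ticket:Judy
The ticket is held by Judy.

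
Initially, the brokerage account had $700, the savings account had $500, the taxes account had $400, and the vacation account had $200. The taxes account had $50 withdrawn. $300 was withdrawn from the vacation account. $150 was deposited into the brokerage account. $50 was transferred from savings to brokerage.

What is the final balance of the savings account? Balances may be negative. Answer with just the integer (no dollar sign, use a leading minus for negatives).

Answer: 450

Derivation:
Tracking account balances step by step:
Start: brokerage=700, savings=500, taxes=400, vacation=200
Event 1 (withdraw 50 from taxes): taxes: 400 - 50 = 350. Balances: brokerage=700, savings=500, taxes=350, vacation=200
Event 2 (withdraw 300 from vacation): vacation: 200 - 300 = -100. Balances: brokerage=700, savings=500, taxes=350, vacation=-100
Event 3 (deposit 150 to brokerage): brokerage: 700 + 150 = 850. Balances: brokerage=850, savings=500, taxes=350, vacation=-100
Event 4 (transfer 50 savings -> brokerage): savings: 500 - 50 = 450, brokerage: 850 + 50 = 900. Balances: brokerage=900, savings=450, taxes=350, vacation=-100

Final balance of savings: 450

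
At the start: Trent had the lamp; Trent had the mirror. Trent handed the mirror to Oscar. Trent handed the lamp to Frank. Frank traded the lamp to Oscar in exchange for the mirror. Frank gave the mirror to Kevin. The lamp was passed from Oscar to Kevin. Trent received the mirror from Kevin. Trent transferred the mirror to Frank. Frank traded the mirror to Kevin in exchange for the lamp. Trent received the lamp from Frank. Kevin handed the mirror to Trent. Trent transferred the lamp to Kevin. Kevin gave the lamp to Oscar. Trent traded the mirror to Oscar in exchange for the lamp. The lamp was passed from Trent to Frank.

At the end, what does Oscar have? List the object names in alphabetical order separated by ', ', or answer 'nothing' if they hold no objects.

Answer: mirror

Derivation:
Tracking all object holders:
Start: lamp:Trent, mirror:Trent
Event 1 (give mirror: Trent -> Oscar). State: lamp:Trent, mirror:Oscar
Event 2 (give lamp: Trent -> Frank). State: lamp:Frank, mirror:Oscar
Event 3 (swap lamp<->mirror: now lamp:Oscar, mirror:Frank). State: lamp:Oscar, mirror:Frank
Event 4 (give mirror: Frank -> Kevin). State: lamp:Oscar, mirror:Kevin
Event 5 (give lamp: Oscar -> Kevin). State: lamp:Kevin, mirror:Kevin
Event 6 (give mirror: Kevin -> Trent). State: lamp:Kevin, mirror:Trent
Event 7 (give mirror: Trent -> Frank). State: lamp:Kevin, mirror:Frank
Event 8 (swap mirror<->lamp: now mirror:Kevin, lamp:Frank). State: lamp:Frank, mirror:Kevin
Event 9 (give lamp: Frank -> Trent). State: lamp:Trent, mirror:Kevin
Event 10 (give mirror: Kevin -> Trent). State: lamp:Trent, mirror:Trent
Event 11 (give lamp: Trent -> Kevin). State: lamp:Kevin, mirror:Trent
Event 12 (give lamp: Kevin -> Oscar). State: lamp:Oscar, mirror:Trent
Event 13 (swap mirror<->lamp: now mirror:Oscar, lamp:Trent). State: lamp:Trent, mirror:Oscar
Event 14 (give lamp: Trent -> Frank). State: lamp:Frank, mirror:Oscar

Final state: lamp:Frank, mirror:Oscar
Oscar holds: mirror.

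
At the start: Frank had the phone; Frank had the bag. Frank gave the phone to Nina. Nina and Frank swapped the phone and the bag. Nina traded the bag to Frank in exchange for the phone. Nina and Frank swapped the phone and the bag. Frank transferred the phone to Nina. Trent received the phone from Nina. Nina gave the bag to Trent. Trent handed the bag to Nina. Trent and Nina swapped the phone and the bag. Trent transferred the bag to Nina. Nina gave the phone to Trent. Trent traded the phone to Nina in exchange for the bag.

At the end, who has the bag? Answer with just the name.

Answer: Trent

Derivation:
Tracking all object holders:
Start: phone:Frank, bag:Frank
Event 1 (give phone: Frank -> Nina). State: phone:Nina, bag:Frank
Event 2 (swap phone<->bag: now phone:Frank, bag:Nina). State: phone:Frank, bag:Nina
Event 3 (swap bag<->phone: now bag:Frank, phone:Nina). State: phone:Nina, bag:Frank
Event 4 (swap phone<->bag: now phone:Frank, bag:Nina). State: phone:Frank, bag:Nina
Event 5 (give phone: Frank -> Nina). State: phone:Nina, bag:Nina
Event 6 (give phone: Nina -> Trent). State: phone:Trent, bag:Nina
Event 7 (give bag: Nina -> Trent). State: phone:Trent, bag:Trent
Event 8 (give bag: Trent -> Nina). State: phone:Trent, bag:Nina
Event 9 (swap phone<->bag: now phone:Nina, bag:Trent). State: phone:Nina, bag:Trent
Event 10 (give bag: Trent -> Nina). State: phone:Nina, bag:Nina
Event 11 (give phone: Nina -> Trent). State: phone:Trent, bag:Nina
Event 12 (swap phone<->bag: now phone:Nina, bag:Trent). State: phone:Nina, bag:Trent

Final state: phone:Nina, bag:Trent
The bag is held by Trent.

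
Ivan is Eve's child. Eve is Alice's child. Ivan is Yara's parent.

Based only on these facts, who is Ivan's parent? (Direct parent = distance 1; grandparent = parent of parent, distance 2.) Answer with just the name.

Reconstructing the parent chain from the given facts:
  Alice -> Eve -> Ivan -> Yara
(each arrow means 'parent of the next')
Positions in the chain (0 = top):
  position of Alice: 0
  position of Eve: 1
  position of Ivan: 2
  position of Yara: 3

Ivan is at position 2; the parent is 1 step up the chain, i.e. position 1: Eve.

Answer: Eve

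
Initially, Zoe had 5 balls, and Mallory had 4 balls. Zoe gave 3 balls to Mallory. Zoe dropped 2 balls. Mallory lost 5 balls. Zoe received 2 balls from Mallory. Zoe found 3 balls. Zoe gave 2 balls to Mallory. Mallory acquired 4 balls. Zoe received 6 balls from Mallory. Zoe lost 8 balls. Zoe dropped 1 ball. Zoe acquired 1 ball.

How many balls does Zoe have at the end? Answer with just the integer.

Tracking counts step by step:
Start: Zoe=5, Mallory=4
Event 1 (Zoe -> Mallory, 3): Zoe: 5 -> 2, Mallory: 4 -> 7. State: Zoe=2, Mallory=7
Event 2 (Zoe -2): Zoe: 2 -> 0. State: Zoe=0, Mallory=7
Event 3 (Mallory -5): Mallory: 7 -> 2. State: Zoe=0, Mallory=2
Event 4 (Mallory -> Zoe, 2): Mallory: 2 -> 0, Zoe: 0 -> 2. State: Zoe=2, Mallory=0
Event 5 (Zoe +3): Zoe: 2 -> 5. State: Zoe=5, Mallory=0
Event 6 (Zoe -> Mallory, 2): Zoe: 5 -> 3, Mallory: 0 -> 2. State: Zoe=3, Mallory=2
Event 7 (Mallory +4): Mallory: 2 -> 6. State: Zoe=3, Mallory=6
Event 8 (Mallory -> Zoe, 6): Mallory: 6 -> 0, Zoe: 3 -> 9. State: Zoe=9, Mallory=0
Event 9 (Zoe -8): Zoe: 9 -> 1. State: Zoe=1, Mallory=0
Event 10 (Zoe -1): Zoe: 1 -> 0. State: Zoe=0, Mallory=0
Event 11 (Zoe +1): Zoe: 0 -> 1. State: Zoe=1, Mallory=0

Zoe's final count: 1

Answer: 1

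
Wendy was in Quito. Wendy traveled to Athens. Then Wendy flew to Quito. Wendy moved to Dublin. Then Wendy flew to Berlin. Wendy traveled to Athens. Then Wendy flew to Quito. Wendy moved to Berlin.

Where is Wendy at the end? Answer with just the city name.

Answer: Berlin

Derivation:
Tracking Wendy's location:
Start: Wendy is in Quito.
After move 1: Quito -> Athens. Wendy is in Athens.
After move 2: Athens -> Quito. Wendy is in Quito.
After move 3: Quito -> Dublin. Wendy is in Dublin.
After move 4: Dublin -> Berlin. Wendy is in Berlin.
After move 5: Berlin -> Athens. Wendy is in Athens.
After move 6: Athens -> Quito. Wendy is in Quito.
After move 7: Quito -> Berlin. Wendy is in Berlin.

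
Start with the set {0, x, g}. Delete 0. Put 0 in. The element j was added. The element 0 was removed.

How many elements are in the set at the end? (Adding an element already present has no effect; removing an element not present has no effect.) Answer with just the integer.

Answer: 3

Derivation:
Tracking the set through each operation:
Start: {0, g, x}
Event 1 (remove 0): removed. Set: {g, x}
Event 2 (add 0): added. Set: {0, g, x}
Event 3 (add j): added. Set: {0, g, j, x}
Event 4 (remove 0): removed. Set: {g, j, x}

Final set: {g, j, x} (size 3)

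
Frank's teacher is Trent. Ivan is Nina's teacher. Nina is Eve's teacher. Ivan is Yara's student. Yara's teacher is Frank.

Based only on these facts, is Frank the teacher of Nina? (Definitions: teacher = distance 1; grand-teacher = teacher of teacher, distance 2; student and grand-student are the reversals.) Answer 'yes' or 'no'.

Answer: no

Derivation:
Reconstructing the teacher chain from the given facts:
  Trent -> Frank -> Yara -> Ivan -> Nina -> Eve
(each arrow means 'teacher of the next')
Positions in the chain (0 = top):
  position of Trent: 0
  position of Frank: 1
  position of Yara: 2
  position of Ivan: 3
  position of Nina: 4
  position of Eve: 5

Frank is at position 1, Nina is at position 4; signed distance (j - i) = 3.
'teacher' requires j - i = 1. Actual distance is 3, so the relation does NOT hold.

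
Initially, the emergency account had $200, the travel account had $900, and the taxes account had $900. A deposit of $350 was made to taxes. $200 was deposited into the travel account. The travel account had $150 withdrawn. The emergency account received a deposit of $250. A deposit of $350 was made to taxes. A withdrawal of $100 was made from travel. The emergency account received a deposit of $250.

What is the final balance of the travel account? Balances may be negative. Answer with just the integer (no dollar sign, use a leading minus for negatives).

Answer: 850

Derivation:
Tracking account balances step by step:
Start: emergency=200, travel=900, taxes=900
Event 1 (deposit 350 to taxes): taxes: 900 + 350 = 1250. Balances: emergency=200, travel=900, taxes=1250
Event 2 (deposit 200 to travel): travel: 900 + 200 = 1100. Balances: emergency=200, travel=1100, taxes=1250
Event 3 (withdraw 150 from travel): travel: 1100 - 150 = 950. Balances: emergency=200, travel=950, taxes=1250
Event 4 (deposit 250 to emergency): emergency: 200 + 250 = 450. Balances: emergency=450, travel=950, taxes=1250
Event 5 (deposit 350 to taxes): taxes: 1250 + 350 = 1600. Balances: emergency=450, travel=950, taxes=1600
Event 6 (withdraw 100 from travel): travel: 950 - 100 = 850. Balances: emergency=450, travel=850, taxes=1600
Event 7 (deposit 250 to emergency): emergency: 450 + 250 = 700. Balances: emergency=700, travel=850, taxes=1600

Final balance of travel: 850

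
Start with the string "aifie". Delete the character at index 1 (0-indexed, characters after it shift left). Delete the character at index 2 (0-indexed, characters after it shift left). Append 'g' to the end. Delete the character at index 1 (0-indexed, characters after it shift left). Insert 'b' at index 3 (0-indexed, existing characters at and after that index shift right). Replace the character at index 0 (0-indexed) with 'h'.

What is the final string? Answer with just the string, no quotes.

Applying each edit step by step:
Start: "aifie"
Op 1 (delete idx 1 = 'i'): "aifie" -> "afie"
Op 2 (delete idx 2 = 'i'): "afie" -> "afe"
Op 3 (append 'g'): "afe" -> "afeg"
Op 4 (delete idx 1 = 'f'): "afeg" -> "aeg"
Op 5 (insert 'b' at idx 3): "aeg" -> "aegb"
Op 6 (replace idx 0: 'a' -> 'h'): "aegb" -> "hegb"

Answer: hegb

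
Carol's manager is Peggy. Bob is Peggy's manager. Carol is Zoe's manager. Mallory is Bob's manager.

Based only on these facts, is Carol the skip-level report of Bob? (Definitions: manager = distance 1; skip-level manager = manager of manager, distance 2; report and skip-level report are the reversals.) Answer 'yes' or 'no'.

Answer: yes

Derivation:
Reconstructing the manager chain from the given facts:
  Mallory -> Bob -> Peggy -> Carol -> Zoe
(each arrow means 'manager of the next')
Positions in the chain (0 = top):
  position of Mallory: 0
  position of Bob: 1
  position of Peggy: 2
  position of Carol: 3
  position of Zoe: 4

Carol is at position 3, Bob is at position 1; signed distance (j - i) = -2.
'skip-level report' requires j - i = -2. Actual distance is -2, so the relation HOLDS.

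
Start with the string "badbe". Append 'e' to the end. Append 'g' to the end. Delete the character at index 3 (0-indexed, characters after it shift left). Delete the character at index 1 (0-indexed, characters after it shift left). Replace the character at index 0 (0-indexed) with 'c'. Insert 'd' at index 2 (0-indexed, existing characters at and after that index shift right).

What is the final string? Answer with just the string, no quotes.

Applying each edit step by step:
Start: "badbe"
Op 1 (append 'e'): "badbe" -> "badbee"
Op 2 (append 'g'): "badbee" -> "badbeeg"
Op 3 (delete idx 3 = 'b'): "badbeeg" -> "badeeg"
Op 4 (delete idx 1 = 'a'): "badeeg" -> "bdeeg"
Op 5 (replace idx 0: 'b' -> 'c'): "bdeeg" -> "cdeeg"
Op 6 (insert 'd' at idx 2): "cdeeg" -> "cddeeg"

Answer: cddeeg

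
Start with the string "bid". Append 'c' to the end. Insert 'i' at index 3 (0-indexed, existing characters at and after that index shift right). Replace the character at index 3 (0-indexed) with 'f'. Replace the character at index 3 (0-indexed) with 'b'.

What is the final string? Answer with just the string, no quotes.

Applying each edit step by step:
Start: "bid"
Op 1 (append 'c'): "bid" -> "bidc"
Op 2 (insert 'i' at idx 3): "bidc" -> "bidic"
Op 3 (replace idx 3: 'i' -> 'f'): "bidic" -> "bidfc"
Op 4 (replace idx 3: 'f' -> 'b'): "bidfc" -> "bidbc"

Answer: bidbc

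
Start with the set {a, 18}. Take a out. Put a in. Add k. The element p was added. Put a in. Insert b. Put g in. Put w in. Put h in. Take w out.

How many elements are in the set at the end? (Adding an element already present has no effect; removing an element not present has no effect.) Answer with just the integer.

Tracking the set through each operation:
Start: {18, a}
Event 1 (remove a): removed. Set: {18}
Event 2 (add a): added. Set: {18, a}
Event 3 (add k): added. Set: {18, a, k}
Event 4 (add p): added. Set: {18, a, k, p}
Event 5 (add a): already present, no change. Set: {18, a, k, p}
Event 6 (add b): added. Set: {18, a, b, k, p}
Event 7 (add g): added. Set: {18, a, b, g, k, p}
Event 8 (add w): added. Set: {18, a, b, g, k, p, w}
Event 9 (add h): added. Set: {18, a, b, g, h, k, p, w}
Event 10 (remove w): removed. Set: {18, a, b, g, h, k, p}

Final set: {18, a, b, g, h, k, p} (size 7)

Answer: 7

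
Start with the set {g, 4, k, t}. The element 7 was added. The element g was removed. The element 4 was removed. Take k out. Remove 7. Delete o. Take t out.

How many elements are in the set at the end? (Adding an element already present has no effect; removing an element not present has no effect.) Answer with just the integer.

Answer: 0

Derivation:
Tracking the set through each operation:
Start: {4, g, k, t}
Event 1 (add 7): added. Set: {4, 7, g, k, t}
Event 2 (remove g): removed. Set: {4, 7, k, t}
Event 3 (remove 4): removed. Set: {7, k, t}
Event 4 (remove k): removed. Set: {7, t}
Event 5 (remove 7): removed. Set: {t}
Event 6 (remove o): not present, no change. Set: {t}
Event 7 (remove t): removed. Set: {}

Final set: {} (size 0)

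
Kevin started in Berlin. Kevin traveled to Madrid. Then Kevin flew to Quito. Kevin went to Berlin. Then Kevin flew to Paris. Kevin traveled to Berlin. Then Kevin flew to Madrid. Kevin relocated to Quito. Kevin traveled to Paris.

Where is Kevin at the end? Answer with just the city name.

Tracking Kevin's location:
Start: Kevin is in Berlin.
After move 1: Berlin -> Madrid. Kevin is in Madrid.
After move 2: Madrid -> Quito. Kevin is in Quito.
After move 3: Quito -> Berlin. Kevin is in Berlin.
After move 4: Berlin -> Paris. Kevin is in Paris.
After move 5: Paris -> Berlin. Kevin is in Berlin.
After move 6: Berlin -> Madrid. Kevin is in Madrid.
After move 7: Madrid -> Quito. Kevin is in Quito.
After move 8: Quito -> Paris. Kevin is in Paris.

Answer: Paris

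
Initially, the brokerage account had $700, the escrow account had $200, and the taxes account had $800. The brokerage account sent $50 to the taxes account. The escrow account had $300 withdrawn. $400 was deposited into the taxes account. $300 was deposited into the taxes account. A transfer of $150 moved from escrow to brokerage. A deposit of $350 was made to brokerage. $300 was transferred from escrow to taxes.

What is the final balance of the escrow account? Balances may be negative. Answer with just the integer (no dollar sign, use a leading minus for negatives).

Tracking account balances step by step:
Start: brokerage=700, escrow=200, taxes=800
Event 1 (transfer 50 brokerage -> taxes): brokerage: 700 - 50 = 650, taxes: 800 + 50 = 850. Balances: brokerage=650, escrow=200, taxes=850
Event 2 (withdraw 300 from escrow): escrow: 200 - 300 = -100. Balances: brokerage=650, escrow=-100, taxes=850
Event 3 (deposit 400 to taxes): taxes: 850 + 400 = 1250. Balances: brokerage=650, escrow=-100, taxes=1250
Event 4 (deposit 300 to taxes): taxes: 1250 + 300 = 1550. Balances: brokerage=650, escrow=-100, taxes=1550
Event 5 (transfer 150 escrow -> brokerage): escrow: -100 - 150 = -250, brokerage: 650 + 150 = 800. Balances: brokerage=800, escrow=-250, taxes=1550
Event 6 (deposit 350 to brokerage): brokerage: 800 + 350 = 1150. Balances: brokerage=1150, escrow=-250, taxes=1550
Event 7 (transfer 300 escrow -> taxes): escrow: -250 - 300 = -550, taxes: 1550 + 300 = 1850. Balances: brokerage=1150, escrow=-550, taxes=1850

Final balance of escrow: -550

Answer: -550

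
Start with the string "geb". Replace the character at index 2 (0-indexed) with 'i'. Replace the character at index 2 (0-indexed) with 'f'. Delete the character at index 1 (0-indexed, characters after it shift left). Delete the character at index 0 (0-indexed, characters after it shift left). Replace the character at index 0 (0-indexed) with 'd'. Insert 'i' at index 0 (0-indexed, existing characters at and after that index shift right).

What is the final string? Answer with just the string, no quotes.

Applying each edit step by step:
Start: "geb"
Op 1 (replace idx 2: 'b' -> 'i'): "geb" -> "gei"
Op 2 (replace idx 2: 'i' -> 'f'): "gei" -> "gef"
Op 3 (delete idx 1 = 'e'): "gef" -> "gf"
Op 4 (delete idx 0 = 'g'): "gf" -> "f"
Op 5 (replace idx 0: 'f' -> 'd'): "f" -> "d"
Op 6 (insert 'i' at idx 0): "d" -> "id"

Answer: id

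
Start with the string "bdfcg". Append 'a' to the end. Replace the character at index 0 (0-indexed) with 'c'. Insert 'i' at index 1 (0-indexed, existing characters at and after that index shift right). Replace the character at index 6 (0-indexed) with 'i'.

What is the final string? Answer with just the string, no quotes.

Answer: cidfcgi

Derivation:
Applying each edit step by step:
Start: "bdfcg"
Op 1 (append 'a'): "bdfcg" -> "bdfcga"
Op 2 (replace idx 0: 'b' -> 'c'): "bdfcga" -> "cdfcga"
Op 3 (insert 'i' at idx 1): "cdfcga" -> "cidfcga"
Op 4 (replace idx 6: 'a' -> 'i'): "cidfcga" -> "cidfcgi"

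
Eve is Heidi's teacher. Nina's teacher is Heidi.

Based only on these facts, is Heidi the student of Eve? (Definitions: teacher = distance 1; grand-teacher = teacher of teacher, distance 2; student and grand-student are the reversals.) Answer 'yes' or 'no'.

Reconstructing the teacher chain from the given facts:
  Eve -> Heidi -> Nina
(each arrow means 'teacher of the next')
Positions in the chain (0 = top):
  position of Eve: 0
  position of Heidi: 1
  position of Nina: 2

Heidi is at position 1, Eve is at position 0; signed distance (j - i) = -1.
'student' requires j - i = -1. Actual distance is -1, so the relation HOLDS.

Answer: yes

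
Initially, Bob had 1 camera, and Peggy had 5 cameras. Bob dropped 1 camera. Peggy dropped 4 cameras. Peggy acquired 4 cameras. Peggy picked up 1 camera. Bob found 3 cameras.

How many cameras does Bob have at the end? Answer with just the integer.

Tracking counts step by step:
Start: Bob=1, Peggy=5
Event 1 (Bob -1): Bob: 1 -> 0. State: Bob=0, Peggy=5
Event 2 (Peggy -4): Peggy: 5 -> 1. State: Bob=0, Peggy=1
Event 3 (Peggy +4): Peggy: 1 -> 5. State: Bob=0, Peggy=5
Event 4 (Peggy +1): Peggy: 5 -> 6. State: Bob=0, Peggy=6
Event 5 (Bob +3): Bob: 0 -> 3. State: Bob=3, Peggy=6

Bob's final count: 3

Answer: 3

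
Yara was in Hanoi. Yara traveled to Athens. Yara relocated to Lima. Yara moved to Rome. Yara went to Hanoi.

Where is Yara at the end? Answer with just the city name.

Tracking Yara's location:
Start: Yara is in Hanoi.
After move 1: Hanoi -> Athens. Yara is in Athens.
After move 2: Athens -> Lima. Yara is in Lima.
After move 3: Lima -> Rome. Yara is in Rome.
After move 4: Rome -> Hanoi. Yara is in Hanoi.

Answer: Hanoi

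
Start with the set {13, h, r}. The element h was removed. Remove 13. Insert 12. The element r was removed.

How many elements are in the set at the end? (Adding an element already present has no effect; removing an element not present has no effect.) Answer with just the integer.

Tracking the set through each operation:
Start: {13, h, r}
Event 1 (remove h): removed. Set: {13, r}
Event 2 (remove 13): removed. Set: {r}
Event 3 (add 12): added. Set: {12, r}
Event 4 (remove r): removed. Set: {12}

Final set: {12} (size 1)

Answer: 1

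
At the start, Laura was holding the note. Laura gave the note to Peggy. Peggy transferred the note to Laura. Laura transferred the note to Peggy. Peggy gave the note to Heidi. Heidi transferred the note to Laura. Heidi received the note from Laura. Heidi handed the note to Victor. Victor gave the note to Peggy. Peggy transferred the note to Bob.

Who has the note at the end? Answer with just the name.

Tracking the note through each event:
Start: Laura has the note.
After event 1: Peggy has the note.
After event 2: Laura has the note.
After event 3: Peggy has the note.
After event 4: Heidi has the note.
After event 5: Laura has the note.
After event 6: Heidi has the note.
After event 7: Victor has the note.
After event 8: Peggy has the note.
After event 9: Bob has the note.

Answer: Bob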